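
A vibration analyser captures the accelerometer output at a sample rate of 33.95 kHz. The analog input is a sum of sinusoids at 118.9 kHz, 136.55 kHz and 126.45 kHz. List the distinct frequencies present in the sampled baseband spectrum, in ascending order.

fs/2 = 16.975 kHz.
118.9 kHz mod fs = 17.05 kHz.
17.05 kHz > fs/2 = 16.975 kHz, folds to fs − 17.05 kHz = 16.9 kHz.
136.55 kHz mod fs = 0.75 kHz.
0.75 kHz ≤ fs/2 = 16.975 kHz, appears at 0.75 kHz.
126.45 kHz mod fs = 24.6 kHz.
24.6 kHz > fs/2 = 16.975 kHz, folds to fs − 24.6 kHz = 9.35 kHz.
Distinct values: {0.75 kHz, 9.35 kHz, 16.9 kHz}.

0.75 kHz, 9.35 kHz, 16.9 kHz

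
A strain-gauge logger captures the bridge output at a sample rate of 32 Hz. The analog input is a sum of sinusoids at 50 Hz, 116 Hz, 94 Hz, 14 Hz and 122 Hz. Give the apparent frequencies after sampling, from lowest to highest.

2 Hz, 6 Hz, 12 Hz, 14 Hz

fs/2 = 16 Hz.
50 Hz mod fs = 18 Hz.
18 Hz > fs/2 = 16 Hz, folds to fs − 18 Hz = 14 Hz.
116 Hz mod fs = 20 Hz.
20 Hz > fs/2 = 16 Hz, folds to fs − 20 Hz = 12 Hz.
94 Hz mod fs = 30 Hz.
30 Hz > fs/2 = 16 Hz, folds to fs − 30 Hz = 2 Hz.
14 Hz ≤ fs/2 = 16 Hz, passes unchanged.
122 Hz mod fs = 26 Hz.
26 Hz > fs/2 = 16 Hz, folds to fs − 26 Hz = 6 Hz.
Distinct values: {2 Hz, 6 Hz, 12 Hz, 14 Hz}.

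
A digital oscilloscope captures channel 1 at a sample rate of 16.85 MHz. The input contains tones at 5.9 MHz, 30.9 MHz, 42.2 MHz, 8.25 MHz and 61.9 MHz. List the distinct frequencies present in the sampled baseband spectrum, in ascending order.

2.8 MHz, 5.5 MHz, 5.9 MHz, 8.25 MHz, 8.35 MHz

fs/2 = 8.425 MHz.
5.9 MHz ≤ fs/2 = 8.425 MHz, passes unchanged.
30.9 MHz mod fs = 14.05 MHz.
14.05 MHz > fs/2 = 8.425 MHz, folds to fs − 14.05 MHz = 2.8 MHz.
42.2 MHz mod fs = 8.5 MHz.
8.5 MHz > fs/2 = 8.425 MHz, folds to fs − 8.5 MHz = 8.35 MHz.
8.25 MHz ≤ fs/2 = 8.425 MHz, passes unchanged.
61.9 MHz mod fs = 11.35 MHz.
11.35 MHz > fs/2 = 8.425 MHz, folds to fs − 11.35 MHz = 5.5 MHz.
Distinct values: {2.8 MHz, 5.5 MHz, 5.9 MHz, 8.25 MHz, 8.35 MHz}.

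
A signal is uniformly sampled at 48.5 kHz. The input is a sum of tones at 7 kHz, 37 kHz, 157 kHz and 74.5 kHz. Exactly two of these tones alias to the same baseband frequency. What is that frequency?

11.5 kHz

fs/2 = 24.25 kHz.
7 kHz ≤ fs/2 = 24.25 kHz, passes unchanged.
37 kHz > fs/2 = 24.25 kHz, folds to fs − 37 kHz = 11.5 kHz.
157 kHz mod fs = 11.5 kHz.
11.5 kHz ≤ fs/2 = 24.25 kHz, appears at 11.5 kHz.
74.5 kHz mod fs = 26 kHz.
26 kHz > fs/2 = 24.25 kHz, folds to fs − 26 kHz = 22.5 kHz.
37 kHz and 157 kHz both map to 11.5 kHz.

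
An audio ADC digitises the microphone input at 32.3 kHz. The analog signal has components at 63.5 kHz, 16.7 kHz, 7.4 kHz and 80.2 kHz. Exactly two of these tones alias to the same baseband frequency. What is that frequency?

15.6 kHz

fs/2 = 16.15 kHz.
63.5 kHz mod fs = 31.2 kHz.
31.2 kHz > fs/2 = 16.15 kHz, folds to fs − 31.2 kHz = 1.1 kHz.
16.7 kHz > fs/2 = 16.15 kHz, folds to fs − 16.7 kHz = 15.6 kHz.
7.4 kHz ≤ fs/2 = 16.15 kHz, passes unchanged.
80.2 kHz mod fs = 15.6 kHz.
15.6 kHz ≤ fs/2 = 16.15 kHz, appears at 15.6 kHz.
16.7 kHz and 80.2 kHz both map to 15.6 kHz.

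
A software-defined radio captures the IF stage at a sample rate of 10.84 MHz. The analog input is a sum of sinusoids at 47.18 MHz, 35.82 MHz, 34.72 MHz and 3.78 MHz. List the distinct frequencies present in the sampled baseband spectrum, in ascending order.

2.2 MHz, 3.3 MHz, 3.78 MHz, 3.82 MHz

fs/2 = 5.42 MHz.
47.18 MHz mod fs = 3.82 MHz.
3.82 MHz ≤ fs/2 = 5.42 MHz, appears at 3.82 MHz.
35.82 MHz mod fs = 3.3 MHz.
3.3 MHz ≤ fs/2 = 5.42 MHz, appears at 3.3 MHz.
34.72 MHz mod fs = 2.2 MHz.
2.2 MHz ≤ fs/2 = 5.42 MHz, appears at 2.2 MHz.
3.78 MHz ≤ fs/2 = 5.42 MHz, passes unchanged.
Distinct values: {2.2 MHz, 3.3 MHz, 3.78 MHz, 3.82 MHz}.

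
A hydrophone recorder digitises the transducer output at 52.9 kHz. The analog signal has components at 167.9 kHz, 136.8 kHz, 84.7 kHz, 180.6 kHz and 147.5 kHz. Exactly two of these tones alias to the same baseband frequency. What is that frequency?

21.9 kHz

fs/2 = 26.45 kHz.
167.9 kHz mod fs = 9.2 kHz.
9.2 kHz ≤ fs/2 = 26.45 kHz, appears at 9.2 kHz.
136.8 kHz mod fs = 31 kHz.
31 kHz > fs/2 = 26.45 kHz, folds to fs − 31 kHz = 21.9 kHz.
84.7 kHz mod fs = 31.8 kHz.
31.8 kHz > fs/2 = 26.45 kHz, folds to fs − 31.8 kHz = 21.1 kHz.
180.6 kHz mod fs = 21.9 kHz.
21.9 kHz ≤ fs/2 = 26.45 kHz, appears at 21.9 kHz.
147.5 kHz mod fs = 41.7 kHz.
41.7 kHz > fs/2 = 26.45 kHz, folds to fs − 41.7 kHz = 11.2 kHz.
136.8 kHz and 180.6 kHz both map to 21.9 kHz.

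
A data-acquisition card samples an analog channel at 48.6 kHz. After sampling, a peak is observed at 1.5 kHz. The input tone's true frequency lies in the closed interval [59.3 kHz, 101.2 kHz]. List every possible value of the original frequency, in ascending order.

Frequencies that alias to 1.5 kHz are k·fs ± 1.5 kHz for integer k ≥ 0.
k=0: 1.5 kHz.
k=1: 47.1 kHz, 50.1 kHz.
k=2: 95.7 kHz, 98.7 kHz.
k=3: 144.3 kHz, 147.3 kHz.
Within [59.3 kHz, 101.2 kHz]: 95.7 kHz, 98.7 kHz.

95.7 kHz, 98.7 kHz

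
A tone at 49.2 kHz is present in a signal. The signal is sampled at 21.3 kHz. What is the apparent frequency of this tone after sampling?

6.6 kHz

49.2 kHz mod fs = 6.6 kHz.
6.6 kHz ≤ fs/2 = 10.65 kHz, appears at 6.6 kHz.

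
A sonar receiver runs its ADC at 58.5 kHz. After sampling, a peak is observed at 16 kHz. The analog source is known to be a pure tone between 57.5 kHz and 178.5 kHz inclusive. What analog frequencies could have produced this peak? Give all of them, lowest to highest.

Frequencies that alias to 16 kHz are k·fs ± 16 kHz for integer k ≥ 0.
k=0: 16 kHz.
k=1: 42.5 kHz, 74.5 kHz.
k=2: 101 kHz, 133 kHz.
k=3: 159.5 kHz, 191.5 kHz.
k=4: 218 kHz, 250 kHz.
Within [57.5 kHz, 178.5 kHz]: 74.5 kHz, 101 kHz, 133 kHz, 159.5 kHz.

74.5 kHz, 101 kHz, 133 kHz, 159.5 kHz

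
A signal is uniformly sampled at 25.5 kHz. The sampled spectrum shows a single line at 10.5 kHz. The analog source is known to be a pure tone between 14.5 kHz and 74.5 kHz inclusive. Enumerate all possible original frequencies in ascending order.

Frequencies that alias to 10.5 kHz are k·fs ± 10.5 kHz for integer k ≥ 0.
k=0: 10.5 kHz.
k=1: 15 kHz, 36 kHz.
k=2: 40.5 kHz, 61.5 kHz.
k=3: 66 kHz, 87 kHz.
k=4: 91.5 kHz, 112.5 kHz.
Within [14.5 kHz, 74.5 kHz]: 15 kHz, 36 kHz, 40.5 kHz, 61.5 kHz, 66 kHz.

15 kHz, 36 kHz, 40.5 kHz, 61.5 kHz, 66 kHz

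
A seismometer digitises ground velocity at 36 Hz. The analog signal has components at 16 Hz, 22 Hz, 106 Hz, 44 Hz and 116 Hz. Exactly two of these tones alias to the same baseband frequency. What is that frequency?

8 Hz

fs/2 = 18 Hz.
16 Hz ≤ fs/2 = 18 Hz, passes unchanged.
22 Hz > fs/2 = 18 Hz, folds to fs − 22 Hz = 14 Hz.
106 Hz mod fs = 34 Hz.
34 Hz > fs/2 = 18 Hz, folds to fs − 34 Hz = 2 Hz.
44 Hz mod fs = 8 Hz.
8 Hz ≤ fs/2 = 18 Hz, appears at 8 Hz.
116 Hz mod fs = 8 Hz.
8 Hz ≤ fs/2 = 18 Hz, appears at 8 Hz.
44 Hz and 116 Hz both map to 8 Hz.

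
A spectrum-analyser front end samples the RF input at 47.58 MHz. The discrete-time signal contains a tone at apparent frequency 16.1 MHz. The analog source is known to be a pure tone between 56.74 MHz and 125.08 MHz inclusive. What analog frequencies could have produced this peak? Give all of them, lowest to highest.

63.68 MHz, 79.06 MHz, 111.26 MHz

Frequencies that alias to 16.1 MHz are k·fs ± 16.1 MHz for integer k ≥ 0.
k=0: 16.1 MHz.
k=1: 31.48 MHz, 63.68 MHz.
k=2: 79.06 MHz, 111.26 MHz.
k=3: 126.64 MHz, 158.84 MHz.
Within [56.74 MHz, 125.08 MHz]: 63.68 MHz, 79.06 MHz, 111.26 MHz.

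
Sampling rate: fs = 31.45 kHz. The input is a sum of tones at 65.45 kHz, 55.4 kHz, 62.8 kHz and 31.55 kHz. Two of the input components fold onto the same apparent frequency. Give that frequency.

fs/2 = 15.725 kHz.
65.45 kHz mod fs = 2.55 kHz.
2.55 kHz ≤ fs/2 = 15.725 kHz, appears at 2.55 kHz.
55.4 kHz mod fs = 23.95 kHz.
23.95 kHz > fs/2 = 15.725 kHz, folds to fs − 23.95 kHz = 7.5 kHz.
62.8 kHz mod fs = 31.35 kHz.
31.35 kHz > fs/2 = 15.725 kHz, folds to fs − 31.35 kHz = 0.1 kHz.
31.55 kHz mod fs = 0.1 kHz.
0.1 kHz ≤ fs/2 = 15.725 kHz, appears at 0.1 kHz.
31.55 kHz and 62.8 kHz both map to 0.1 kHz.

0.1 kHz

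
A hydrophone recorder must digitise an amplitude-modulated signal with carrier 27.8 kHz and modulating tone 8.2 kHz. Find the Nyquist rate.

AM sidebands sit at fc ± fm = 19.6 kHz and 36 kHz.
Highest-frequency component: 36 kHz.
Nyquist rate = 2 × 36 kHz = 72 kHz.

72 kHz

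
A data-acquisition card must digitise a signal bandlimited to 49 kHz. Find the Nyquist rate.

98 kHz

Nyquist rate = 2 × 49 kHz = 98 kHz.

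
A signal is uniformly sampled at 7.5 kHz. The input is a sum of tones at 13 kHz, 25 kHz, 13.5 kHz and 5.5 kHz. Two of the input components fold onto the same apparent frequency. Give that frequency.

2 kHz

fs/2 = 3.75 kHz.
13 kHz mod fs = 5.5 kHz.
5.5 kHz > fs/2 = 3.75 kHz, folds to fs − 5.5 kHz = 2 kHz.
25 kHz mod fs = 2.5 kHz.
2.5 kHz ≤ fs/2 = 3.75 kHz, appears at 2.5 kHz.
13.5 kHz mod fs = 6 kHz.
6 kHz > fs/2 = 3.75 kHz, folds to fs − 6 kHz = 1.5 kHz.
5.5 kHz > fs/2 = 3.75 kHz, folds to fs − 5.5 kHz = 2 kHz.
5.5 kHz and 13 kHz both map to 2 kHz.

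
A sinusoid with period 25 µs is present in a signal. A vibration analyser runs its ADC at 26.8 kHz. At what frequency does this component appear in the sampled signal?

13.2 kHz

T = 25 µs → f = 1/T = 40 kHz.
40 kHz mod fs = 13.2 kHz.
13.2 kHz ≤ fs/2 = 13.4 kHz, appears at 13.2 kHz.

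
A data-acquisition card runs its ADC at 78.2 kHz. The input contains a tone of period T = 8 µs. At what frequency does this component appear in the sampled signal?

31.4 kHz

T = 8 µs → f = 1/T = 125 kHz.
125 kHz mod fs = 46.8 kHz.
46.8 kHz > fs/2 = 39.1 kHz, folds to fs − 46.8 kHz = 31.4 kHz.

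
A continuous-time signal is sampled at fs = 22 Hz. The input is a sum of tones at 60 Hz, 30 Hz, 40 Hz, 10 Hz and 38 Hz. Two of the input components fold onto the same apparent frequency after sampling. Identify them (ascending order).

38 Hz, 60 Hz

fs/2 = 11 Hz.
60 Hz mod fs = 16 Hz.
16 Hz > fs/2 = 11 Hz, folds to fs − 16 Hz = 6 Hz.
30 Hz mod fs = 8 Hz.
8 Hz ≤ fs/2 = 11 Hz, appears at 8 Hz.
40 Hz mod fs = 18 Hz.
18 Hz > fs/2 = 11 Hz, folds to fs − 18 Hz = 4 Hz.
10 Hz ≤ fs/2 = 11 Hz, passes unchanged.
38 Hz mod fs = 16 Hz.
16 Hz > fs/2 = 11 Hz, folds to fs − 16 Hz = 6 Hz.
38 Hz and 60 Hz both map to 6 Hz.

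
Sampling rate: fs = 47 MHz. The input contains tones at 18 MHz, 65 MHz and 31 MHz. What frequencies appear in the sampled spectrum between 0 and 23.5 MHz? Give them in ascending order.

fs/2 = 23.5 MHz.
18 MHz ≤ fs/2 = 23.5 MHz, passes unchanged.
65 MHz mod fs = 18 MHz.
18 MHz ≤ fs/2 = 23.5 MHz, appears at 18 MHz.
31 MHz > fs/2 = 23.5 MHz, folds to fs − 31 MHz = 16 MHz.
Distinct values: {16 MHz, 18 MHz}.

16 MHz, 18 MHz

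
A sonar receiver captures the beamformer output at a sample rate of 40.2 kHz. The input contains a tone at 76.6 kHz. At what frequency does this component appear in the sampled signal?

3.8 kHz

76.6 kHz mod fs = 36.4 kHz.
36.4 kHz > fs/2 = 20.1 kHz, folds to fs − 36.4 kHz = 3.8 kHz.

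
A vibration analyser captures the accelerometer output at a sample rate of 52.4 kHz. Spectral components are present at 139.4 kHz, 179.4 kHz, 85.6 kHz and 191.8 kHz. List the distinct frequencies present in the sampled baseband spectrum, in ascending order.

17.8 kHz, 19.2 kHz, 22.2 kHz

fs/2 = 26.2 kHz.
139.4 kHz mod fs = 34.6 kHz.
34.6 kHz > fs/2 = 26.2 kHz, folds to fs − 34.6 kHz = 17.8 kHz.
179.4 kHz mod fs = 22.2 kHz.
22.2 kHz ≤ fs/2 = 26.2 kHz, appears at 22.2 kHz.
85.6 kHz mod fs = 33.2 kHz.
33.2 kHz > fs/2 = 26.2 kHz, folds to fs − 33.2 kHz = 19.2 kHz.
191.8 kHz mod fs = 34.6 kHz.
34.6 kHz > fs/2 = 26.2 kHz, folds to fs − 34.6 kHz = 17.8 kHz.
Distinct values: {17.8 kHz, 19.2 kHz, 22.2 kHz}.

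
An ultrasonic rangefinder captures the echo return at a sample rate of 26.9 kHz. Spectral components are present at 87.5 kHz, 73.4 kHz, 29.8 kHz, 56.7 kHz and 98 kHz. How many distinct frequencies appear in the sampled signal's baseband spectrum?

fs/2 = 13.45 kHz.
87.5 kHz mod fs = 6.8 kHz.
6.8 kHz ≤ fs/2 = 13.45 kHz, appears at 6.8 kHz.
73.4 kHz mod fs = 19.6 kHz.
19.6 kHz > fs/2 = 13.45 kHz, folds to fs − 19.6 kHz = 7.3 kHz.
29.8 kHz mod fs = 2.9 kHz.
2.9 kHz ≤ fs/2 = 13.45 kHz, appears at 2.9 kHz.
56.7 kHz mod fs = 2.9 kHz.
2.9 kHz ≤ fs/2 = 13.45 kHz, appears at 2.9 kHz.
98 kHz mod fs = 17.3 kHz.
17.3 kHz > fs/2 = 13.45 kHz, folds to fs − 17.3 kHz = 9.6 kHz.
Distinct values: {2.9 kHz, 6.8 kHz, 7.3 kHz, 9.6 kHz} → 4.

4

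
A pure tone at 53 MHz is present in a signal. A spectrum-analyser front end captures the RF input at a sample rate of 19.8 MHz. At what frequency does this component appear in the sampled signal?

53 MHz mod fs = 13.4 MHz.
13.4 MHz > fs/2 = 9.9 MHz, folds to fs − 13.4 MHz = 6.4 MHz.

6.4 MHz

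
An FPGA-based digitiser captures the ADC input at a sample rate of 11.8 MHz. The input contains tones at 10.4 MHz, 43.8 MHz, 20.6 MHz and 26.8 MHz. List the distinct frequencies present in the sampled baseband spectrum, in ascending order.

1.4 MHz, 3 MHz, 3.2 MHz, 3.4 MHz

fs/2 = 5.9 MHz.
10.4 MHz > fs/2 = 5.9 MHz, folds to fs − 10.4 MHz = 1.4 MHz.
43.8 MHz mod fs = 8.4 MHz.
8.4 MHz > fs/2 = 5.9 MHz, folds to fs − 8.4 MHz = 3.4 MHz.
20.6 MHz mod fs = 8.8 MHz.
8.8 MHz > fs/2 = 5.9 MHz, folds to fs − 8.8 MHz = 3 MHz.
26.8 MHz mod fs = 3.2 MHz.
3.2 MHz ≤ fs/2 = 5.9 MHz, appears at 3.2 MHz.
Distinct values: {1.4 MHz, 3 MHz, 3.2 MHz, 3.4 MHz}.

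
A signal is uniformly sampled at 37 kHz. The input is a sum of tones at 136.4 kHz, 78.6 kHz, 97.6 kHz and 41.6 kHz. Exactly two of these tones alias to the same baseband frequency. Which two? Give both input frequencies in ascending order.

fs/2 = 18.5 kHz.
136.4 kHz mod fs = 25.4 kHz.
25.4 kHz > fs/2 = 18.5 kHz, folds to fs − 25.4 kHz = 11.6 kHz.
78.6 kHz mod fs = 4.6 kHz.
4.6 kHz ≤ fs/2 = 18.5 kHz, appears at 4.6 kHz.
97.6 kHz mod fs = 23.6 kHz.
23.6 kHz > fs/2 = 18.5 kHz, folds to fs − 23.6 kHz = 13.4 kHz.
41.6 kHz mod fs = 4.6 kHz.
4.6 kHz ≤ fs/2 = 18.5 kHz, appears at 4.6 kHz.
41.6 kHz and 78.6 kHz both map to 4.6 kHz.

41.6 kHz, 78.6 kHz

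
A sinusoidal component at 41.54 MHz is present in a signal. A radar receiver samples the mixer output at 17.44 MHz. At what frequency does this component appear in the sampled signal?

41.54 MHz mod fs = 6.66 MHz.
6.66 MHz ≤ fs/2 = 8.72 MHz, appears at 6.66 MHz.

6.66 MHz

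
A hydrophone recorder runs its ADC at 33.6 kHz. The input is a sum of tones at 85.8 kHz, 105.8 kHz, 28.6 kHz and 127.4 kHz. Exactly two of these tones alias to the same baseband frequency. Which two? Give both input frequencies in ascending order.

fs/2 = 16.8 kHz.
85.8 kHz mod fs = 18.6 kHz.
18.6 kHz > fs/2 = 16.8 kHz, folds to fs − 18.6 kHz = 15 kHz.
105.8 kHz mod fs = 5 kHz.
5 kHz ≤ fs/2 = 16.8 kHz, appears at 5 kHz.
28.6 kHz > fs/2 = 16.8 kHz, folds to fs − 28.6 kHz = 5 kHz.
127.4 kHz mod fs = 26.6 kHz.
26.6 kHz > fs/2 = 16.8 kHz, folds to fs − 26.6 kHz = 7 kHz.
28.6 kHz and 105.8 kHz both map to 5 kHz.

28.6 kHz, 105.8 kHz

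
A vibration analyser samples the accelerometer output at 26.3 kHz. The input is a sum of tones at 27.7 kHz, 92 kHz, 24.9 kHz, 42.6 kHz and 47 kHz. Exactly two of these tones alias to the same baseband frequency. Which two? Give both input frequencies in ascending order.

24.9 kHz, 27.7 kHz

fs/2 = 13.15 kHz.
27.7 kHz mod fs = 1.4 kHz.
1.4 kHz ≤ fs/2 = 13.15 kHz, appears at 1.4 kHz.
92 kHz mod fs = 13.1 kHz.
13.1 kHz ≤ fs/2 = 13.15 kHz, appears at 13.1 kHz.
24.9 kHz > fs/2 = 13.15 kHz, folds to fs − 24.9 kHz = 1.4 kHz.
42.6 kHz mod fs = 16.3 kHz.
16.3 kHz > fs/2 = 13.15 kHz, folds to fs − 16.3 kHz = 10 kHz.
47 kHz mod fs = 20.7 kHz.
20.7 kHz > fs/2 = 13.15 kHz, folds to fs − 20.7 kHz = 5.6 kHz.
24.9 kHz and 27.7 kHz both map to 1.4 kHz.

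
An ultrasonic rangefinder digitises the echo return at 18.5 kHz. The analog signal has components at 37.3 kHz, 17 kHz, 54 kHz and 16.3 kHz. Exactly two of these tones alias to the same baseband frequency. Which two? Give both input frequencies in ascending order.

17 kHz, 54 kHz

fs/2 = 9.25 kHz.
37.3 kHz mod fs = 0.3 kHz.
0.3 kHz ≤ fs/2 = 9.25 kHz, appears at 0.3 kHz.
17 kHz > fs/2 = 9.25 kHz, folds to fs − 17 kHz = 1.5 kHz.
54 kHz mod fs = 17 kHz.
17 kHz > fs/2 = 9.25 kHz, folds to fs − 17 kHz = 1.5 kHz.
16.3 kHz > fs/2 = 9.25 kHz, folds to fs − 16.3 kHz = 2.2 kHz.
17 kHz and 54 kHz both map to 1.5 kHz.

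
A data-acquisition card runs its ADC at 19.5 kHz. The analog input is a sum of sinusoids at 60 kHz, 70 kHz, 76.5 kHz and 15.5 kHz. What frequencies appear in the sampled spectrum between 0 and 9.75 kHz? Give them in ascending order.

1.5 kHz, 4 kHz, 8 kHz

fs/2 = 9.75 kHz.
60 kHz mod fs = 1.5 kHz.
1.5 kHz ≤ fs/2 = 9.75 kHz, appears at 1.5 kHz.
70 kHz mod fs = 11.5 kHz.
11.5 kHz > fs/2 = 9.75 kHz, folds to fs − 11.5 kHz = 8 kHz.
76.5 kHz mod fs = 18 kHz.
18 kHz > fs/2 = 9.75 kHz, folds to fs − 18 kHz = 1.5 kHz.
15.5 kHz > fs/2 = 9.75 kHz, folds to fs − 15.5 kHz = 4 kHz.
Distinct values: {1.5 kHz, 4 kHz, 8 kHz}.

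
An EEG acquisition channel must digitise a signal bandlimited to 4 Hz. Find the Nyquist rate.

8 Hz

Nyquist rate = 2 × 4 Hz = 8 Hz.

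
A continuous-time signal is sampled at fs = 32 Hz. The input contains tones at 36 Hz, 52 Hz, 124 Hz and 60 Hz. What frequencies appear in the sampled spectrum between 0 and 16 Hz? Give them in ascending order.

fs/2 = 16 Hz.
36 Hz mod fs = 4 Hz.
4 Hz ≤ fs/2 = 16 Hz, appears at 4 Hz.
52 Hz mod fs = 20 Hz.
20 Hz > fs/2 = 16 Hz, folds to fs − 20 Hz = 12 Hz.
124 Hz mod fs = 28 Hz.
28 Hz > fs/2 = 16 Hz, folds to fs − 28 Hz = 4 Hz.
60 Hz mod fs = 28 Hz.
28 Hz > fs/2 = 16 Hz, folds to fs − 28 Hz = 4 Hz.
Distinct values: {4 Hz, 12 Hz}.

4 Hz, 12 Hz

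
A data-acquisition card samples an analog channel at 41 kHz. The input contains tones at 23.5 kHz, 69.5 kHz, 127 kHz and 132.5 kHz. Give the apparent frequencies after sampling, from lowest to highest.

fs/2 = 20.5 kHz.
23.5 kHz > fs/2 = 20.5 kHz, folds to fs − 23.5 kHz = 17.5 kHz.
69.5 kHz mod fs = 28.5 kHz.
28.5 kHz > fs/2 = 20.5 kHz, folds to fs − 28.5 kHz = 12.5 kHz.
127 kHz mod fs = 4 kHz.
4 kHz ≤ fs/2 = 20.5 kHz, appears at 4 kHz.
132.5 kHz mod fs = 9.5 kHz.
9.5 kHz ≤ fs/2 = 20.5 kHz, appears at 9.5 kHz.
Distinct values: {4 kHz, 9.5 kHz, 12.5 kHz, 17.5 kHz}.

4 kHz, 9.5 kHz, 12.5 kHz, 17.5 kHz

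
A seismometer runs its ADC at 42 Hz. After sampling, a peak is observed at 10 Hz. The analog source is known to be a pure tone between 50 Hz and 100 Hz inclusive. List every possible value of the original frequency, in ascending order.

Frequencies that alias to 10 Hz are k·fs ± 10 Hz for integer k ≥ 0.
k=0: 10 Hz.
k=1: 32 Hz, 52 Hz.
k=2: 74 Hz, 94 Hz.
k=3: 116 Hz, 136 Hz.
Within [50 Hz, 100 Hz]: 52 Hz, 74 Hz, 94 Hz.

52 Hz, 74 Hz, 94 Hz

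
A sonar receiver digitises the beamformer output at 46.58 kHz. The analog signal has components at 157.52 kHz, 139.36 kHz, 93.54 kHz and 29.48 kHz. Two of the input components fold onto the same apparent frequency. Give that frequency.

fs/2 = 23.29 kHz.
157.52 kHz mod fs = 17.78 kHz.
17.78 kHz ≤ fs/2 = 23.29 kHz, appears at 17.78 kHz.
139.36 kHz mod fs = 46.2 kHz.
46.2 kHz > fs/2 = 23.29 kHz, folds to fs − 46.2 kHz = 0.38 kHz.
93.54 kHz mod fs = 0.38 kHz.
0.38 kHz ≤ fs/2 = 23.29 kHz, appears at 0.38 kHz.
29.48 kHz > fs/2 = 23.29 kHz, folds to fs − 29.48 kHz = 17.1 kHz.
93.54 kHz and 139.36 kHz both map to 0.38 kHz.

0.38 kHz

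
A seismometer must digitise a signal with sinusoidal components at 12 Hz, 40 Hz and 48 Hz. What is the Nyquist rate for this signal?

96 Hz

Highest-frequency component: 48 Hz.
Nyquist rate = 2 × 48 Hz = 96 Hz.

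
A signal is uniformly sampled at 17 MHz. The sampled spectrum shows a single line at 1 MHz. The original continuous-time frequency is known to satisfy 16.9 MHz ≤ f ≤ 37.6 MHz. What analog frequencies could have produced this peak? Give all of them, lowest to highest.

Frequencies that alias to 1 MHz are k·fs ± 1 MHz for integer k ≥ 0.
k=0: 1 MHz.
k=1: 16 MHz, 18 MHz.
k=2: 33 MHz, 35 MHz.
k=3: 50 MHz, 52 MHz.
Within [16.9 MHz, 37.6 MHz]: 18 MHz, 33 MHz, 35 MHz.

18 MHz, 33 MHz, 35 MHz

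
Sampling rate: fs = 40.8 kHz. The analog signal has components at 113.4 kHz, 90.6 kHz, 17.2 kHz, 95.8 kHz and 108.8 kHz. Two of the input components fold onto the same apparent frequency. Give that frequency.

fs/2 = 20.4 kHz.
113.4 kHz mod fs = 31.8 kHz.
31.8 kHz > fs/2 = 20.4 kHz, folds to fs − 31.8 kHz = 9 kHz.
90.6 kHz mod fs = 9 kHz.
9 kHz ≤ fs/2 = 20.4 kHz, appears at 9 kHz.
17.2 kHz ≤ fs/2 = 20.4 kHz, passes unchanged.
95.8 kHz mod fs = 14.2 kHz.
14.2 kHz ≤ fs/2 = 20.4 kHz, appears at 14.2 kHz.
108.8 kHz mod fs = 27.2 kHz.
27.2 kHz > fs/2 = 20.4 kHz, folds to fs − 27.2 kHz = 13.6 kHz.
90.6 kHz and 113.4 kHz both map to 9 kHz.

9 kHz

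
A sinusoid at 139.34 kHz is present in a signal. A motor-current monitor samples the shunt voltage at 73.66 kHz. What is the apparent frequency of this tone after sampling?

139.34 kHz mod fs = 65.68 kHz.
65.68 kHz > fs/2 = 36.83 kHz, folds to fs − 65.68 kHz = 7.98 kHz.

7.98 kHz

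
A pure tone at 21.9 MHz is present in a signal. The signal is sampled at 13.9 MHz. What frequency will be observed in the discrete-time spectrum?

21.9 MHz mod fs = 8 MHz.
8 MHz > fs/2 = 6.95 MHz, folds to fs − 8 MHz = 5.9 MHz.

5.9 MHz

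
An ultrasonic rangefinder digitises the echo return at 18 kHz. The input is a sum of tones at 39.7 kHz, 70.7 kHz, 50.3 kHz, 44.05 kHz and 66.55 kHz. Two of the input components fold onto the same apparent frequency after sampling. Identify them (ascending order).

fs/2 = 9 kHz.
39.7 kHz mod fs = 3.7 kHz.
3.7 kHz ≤ fs/2 = 9 kHz, appears at 3.7 kHz.
70.7 kHz mod fs = 16.7 kHz.
16.7 kHz > fs/2 = 9 kHz, folds to fs − 16.7 kHz = 1.3 kHz.
50.3 kHz mod fs = 14.3 kHz.
14.3 kHz > fs/2 = 9 kHz, folds to fs − 14.3 kHz = 3.7 kHz.
44.05 kHz mod fs = 8.05 kHz.
8.05 kHz ≤ fs/2 = 9 kHz, appears at 8.05 kHz.
66.55 kHz mod fs = 12.55 kHz.
12.55 kHz > fs/2 = 9 kHz, folds to fs − 12.55 kHz = 5.45 kHz.
39.7 kHz and 50.3 kHz both map to 3.7 kHz.

39.7 kHz, 50.3 kHz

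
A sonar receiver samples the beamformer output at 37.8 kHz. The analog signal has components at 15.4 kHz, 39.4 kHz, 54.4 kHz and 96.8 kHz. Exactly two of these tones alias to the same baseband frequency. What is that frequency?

fs/2 = 18.9 kHz.
15.4 kHz ≤ fs/2 = 18.9 kHz, passes unchanged.
39.4 kHz mod fs = 1.6 kHz.
1.6 kHz ≤ fs/2 = 18.9 kHz, appears at 1.6 kHz.
54.4 kHz mod fs = 16.6 kHz.
16.6 kHz ≤ fs/2 = 18.9 kHz, appears at 16.6 kHz.
96.8 kHz mod fs = 21.2 kHz.
21.2 kHz > fs/2 = 18.9 kHz, folds to fs − 21.2 kHz = 16.6 kHz.
54.4 kHz and 96.8 kHz both map to 16.6 kHz.

16.6 kHz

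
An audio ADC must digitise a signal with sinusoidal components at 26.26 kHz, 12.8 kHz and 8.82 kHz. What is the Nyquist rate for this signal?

52.52 kHz

Highest-frequency component: 26.26 kHz.
Nyquist rate = 2 × 26.26 kHz = 52.52 kHz.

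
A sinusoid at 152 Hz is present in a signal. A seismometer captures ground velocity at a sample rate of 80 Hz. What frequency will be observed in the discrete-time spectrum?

152 Hz mod fs = 72 Hz.
72 Hz > fs/2 = 40 Hz, folds to fs − 72 Hz = 8 Hz.

8 Hz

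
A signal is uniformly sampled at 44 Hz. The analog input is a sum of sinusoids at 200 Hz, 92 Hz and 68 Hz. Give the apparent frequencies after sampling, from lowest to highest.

fs/2 = 22 Hz.
200 Hz mod fs = 24 Hz.
24 Hz > fs/2 = 22 Hz, folds to fs − 24 Hz = 20 Hz.
92 Hz mod fs = 4 Hz.
4 Hz ≤ fs/2 = 22 Hz, appears at 4 Hz.
68 Hz mod fs = 24 Hz.
24 Hz > fs/2 = 22 Hz, folds to fs − 24 Hz = 20 Hz.
Distinct values: {4 Hz, 20 Hz}.

4 Hz, 20 Hz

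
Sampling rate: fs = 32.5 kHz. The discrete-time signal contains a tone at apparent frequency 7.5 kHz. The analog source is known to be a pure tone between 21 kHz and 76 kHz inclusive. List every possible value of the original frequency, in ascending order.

Frequencies that alias to 7.5 kHz are k·fs ± 7.5 kHz for integer k ≥ 0.
k=0: 7.5 kHz.
k=1: 25 kHz, 40 kHz.
k=2: 57.5 kHz, 72.5 kHz.
k=3: 90 kHz, 105 kHz.
Within [21 kHz, 76 kHz]: 25 kHz, 40 kHz, 57.5 kHz, 72.5 kHz.

25 kHz, 40 kHz, 57.5 kHz, 72.5 kHz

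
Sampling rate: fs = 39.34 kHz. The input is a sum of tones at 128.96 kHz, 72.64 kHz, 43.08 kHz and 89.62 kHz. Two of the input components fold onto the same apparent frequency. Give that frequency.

fs/2 = 19.67 kHz.
128.96 kHz mod fs = 10.94 kHz.
10.94 kHz ≤ fs/2 = 19.67 kHz, appears at 10.94 kHz.
72.64 kHz mod fs = 33.3 kHz.
33.3 kHz > fs/2 = 19.67 kHz, folds to fs − 33.3 kHz = 6.04 kHz.
43.08 kHz mod fs = 3.74 kHz.
3.74 kHz ≤ fs/2 = 19.67 kHz, appears at 3.74 kHz.
89.62 kHz mod fs = 10.94 kHz.
10.94 kHz ≤ fs/2 = 19.67 kHz, appears at 10.94 kHz.
89.62 kHz and 128.96 kHz both map to 10.94 kHz.

10.94 kHz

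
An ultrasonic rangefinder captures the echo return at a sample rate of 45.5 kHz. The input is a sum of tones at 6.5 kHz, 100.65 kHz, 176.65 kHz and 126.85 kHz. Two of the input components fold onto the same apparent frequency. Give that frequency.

fs/2 = 22.75 kHz.
6.5 kHz ≤ fs/2 = 22.75 kHz, passes unchanged.
100.65 kHz mod fs = 9.65 kHz.
9.65 kHz ≤ fs/2 = 22.75 kHz, appears at 9.65 kHz.
176.65 kHz mod fs = 40.15 kHz.
40.15 kHz > fs/2 = 22.75 kHz, folds to fs − 40.15 kHz = 5.35 kHz.
126.85 kHz mod fs = 35.85 kHz.
35.85 kHz > fs/2 = 22.75 kHz, folds to fs − 35.85 kHz = 9.65 kHz.
100.65 kHz and 126.85 kHz both map to 9.65 kHz.

9.65 kHz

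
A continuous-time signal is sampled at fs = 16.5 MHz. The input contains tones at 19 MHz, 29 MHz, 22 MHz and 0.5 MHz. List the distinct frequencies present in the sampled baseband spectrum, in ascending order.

fs/2 = 8.25 MHz.
19 MHz mod fs = 2.5 MHz.
2.5 MHz ≤ fs/2 = 8.25 MHz, appears at 2.5 MHz.
29 MHz mod fs = 12.5 MHz.
12.5 MHz > fs/2 = 8.25 MHz, folds to fs − 12.5 MHz = 4 MHz.
22 MHz mod fs = 5.5 MHz.
5.5 MHz ≤ fs/2 = 8.25 MHz, appears at 5.5 MHz.
0.5 MHz ≤ fs/2 = 8.25 MHz, passes unchanged.
Distinct values: {0.5 MHz, 2.5 MHz, 4 MHz, 5.5 MHz}.

0.5 MHz, 2.5 MHz, 4 MHz, 5.5 MHz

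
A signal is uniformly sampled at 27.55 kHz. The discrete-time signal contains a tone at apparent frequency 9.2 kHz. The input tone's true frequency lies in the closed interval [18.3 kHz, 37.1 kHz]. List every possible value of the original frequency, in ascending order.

18.35 kHz, 36.75 kHz

Frequencies that alias to 9.2 kHz are k·fs ± 9.2 kHz for integer k ≥ 0.
k=0: 9.2 kHz.
k=1: 18.35 kHz, 36.75 kHz.
k=2: 45.9 kHz, 64.3 kHz.
Within [18.3 kHz, 37.1 kHz]: 18.35 kHz, 36.75 kHz.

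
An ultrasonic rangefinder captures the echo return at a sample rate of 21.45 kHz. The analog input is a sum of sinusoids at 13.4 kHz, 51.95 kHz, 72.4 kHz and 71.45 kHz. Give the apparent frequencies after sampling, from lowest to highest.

7.1 kHz, 8.05 kHz, 9.05 kHz

fs/2 = 10.725 kHz.
13.4 kHz > fs/2 = 10.725 kHz, folds to fs − 13.4 kHz = 8.05 kHz.
51.95 kHz mod fs = 9.05 kHz.
9.05 kHz ≤ fs/2 = 10.725 kHz, appears at 9.05 kHz.
72.4 kHz mod fs = 8.05 kHz.
8.05 kHz ≤ fs/2 = 10.725 kHz, appears at 8.05 kHz.
71.45 kHz mod fs = 7.1 kHz.
7.1 kHz ≤ fs/2 = 10.725 kHz, appears at 7.1 kHz.
Distinct values: {7.1 kHz, 8.05 kHz, 9.05 kHz}.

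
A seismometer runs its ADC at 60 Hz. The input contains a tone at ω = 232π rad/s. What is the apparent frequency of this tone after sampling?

ω = 232π rad/s → f = ω/(2π) = 116 Hz.
116 Hz mod fs = 56 Hz.
56 Hz > fs/2 = 30 Hz, folds to fs − 56 Hz = 4 Hz.

4 Hz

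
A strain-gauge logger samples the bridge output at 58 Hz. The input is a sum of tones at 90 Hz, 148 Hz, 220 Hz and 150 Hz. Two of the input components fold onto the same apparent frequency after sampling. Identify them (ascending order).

fs/2 = 29 Hz.
90 Hz mod fs = 32 Hz.
32 Hz > fs/2 = 29 Hz, folds to fs − 32 Hz = 26 Hz.
148 Hz mod fs = 32 Hz.
32 Hz > fs/2 = 29 Hz, folds to fs − 32 Hz = 26 Hz.
220 Hz mod fs = 46 Hz.
46 Hz > fs/2 = 29 Hz, folds to fs − 46 Hz = 12 Hz.
150 Hz mod fs = 34 Hz.
34 Hz > fs/2 = 29 Hz, folds to fs − 34 Hz = 24 Hz.
90 Hz and 148 Hz both map to 26 Hz.

90 Hz, 148 Hz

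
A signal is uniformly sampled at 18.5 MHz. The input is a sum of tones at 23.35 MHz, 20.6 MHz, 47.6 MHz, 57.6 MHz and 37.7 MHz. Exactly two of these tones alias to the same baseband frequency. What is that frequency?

fs/2 = 9.25 MHz.
23.35 MHz mod fs = 4.85 MHz.
4.85 MHz ≤ fs/2 = 9.25 MHz, appears at 4.85 MHz.
20.6 MHz mod fs = 2.1 MHz.
2.1 MHz ≤ fs/2 = 9.25 MHz, appears at 2.1 MHz.
47.6 MHz mod fs = 10.6 MHz.
10.6 MHz > fs/2 = 9.25 MHz, folds to fs − 10.6 MHz = 7.9 MHz.
57.6 MHz mod fs = 2.1 MHz.
2.1 MHz ≤ fs/2 = 9.25 MHz, appears at 2.1 MHz.
37.7 MHz mod fs = 0.7 MHz.
0.7 MHz ≤ fs/2 = 9.25 MHz, appears at 0.7 MHz.
20.6 MHz and 57.6 MHz both map to 2.1 MHz.

2.1 MHz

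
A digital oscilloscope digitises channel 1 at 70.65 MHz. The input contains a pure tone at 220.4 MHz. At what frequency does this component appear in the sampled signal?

220.4 MHz mod fs = 8.45 MHz.
8.45 MHz ≤ fs/2 = 35.325 MHz, appears at 8.45 MHz.

8.45 MHz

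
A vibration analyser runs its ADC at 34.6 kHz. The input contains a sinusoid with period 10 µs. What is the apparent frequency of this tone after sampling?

T = 10 µs → f = 1/T = 100 kHz.
100 kHz mod fs = 30.8 kHz.
30.8 kHz > fs/2 = 17.3 kHz, folds to fs − 30.8 kHz = 3.8 kHz.

3.8 kHz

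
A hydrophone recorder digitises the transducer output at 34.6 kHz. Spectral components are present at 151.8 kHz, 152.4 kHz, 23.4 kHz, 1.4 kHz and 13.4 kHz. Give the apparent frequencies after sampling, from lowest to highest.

1.4 kHz, 11.2 kHz, 13.4 kHz, 14 kHz

fs/2 = 17.3 kHz.
151.8 kHz mod fs = 13.4 kHz.
13.4 kHz ≤ fs/2 = 17.3 kHz, appears at 13.4 kHz.
152.4 kHz mod fs = 14 kHz.
14 kHz ≤ fs/2 = 17.3 kHz, appears at 14 kHz.
23.4 kHz > fs/2 = 17.3 kHz, folds to fs − 23.4 kHz = 11.2 kHz.
1.4 kHz ≤ fs/2 = 17.3 kHz, passes unchanged.
13.4 kHz ≤ fs/2 = 17.3 kHz, passes unchanged.
Distinct values: {1.4 kHz, 11.2 kHz, 13.4 kHz, 14 kHz}.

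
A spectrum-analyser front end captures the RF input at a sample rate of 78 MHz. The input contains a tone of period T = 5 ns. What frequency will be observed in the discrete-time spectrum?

34 MHz

T = 5 ns → f = 1/T = 200 MHz.
200 MHz mod fs = 44 MHz.
44 MHz > fs/2 = 39 MHz, folds to fs − 44 MHz = 34 MHz.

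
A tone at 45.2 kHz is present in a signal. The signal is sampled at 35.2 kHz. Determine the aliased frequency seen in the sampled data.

45.2 kHz mod fs = 10 kHz.
10 kHz ≤ fs/2 = 17.6 kHz, appears at 10 kHz.

10 kHz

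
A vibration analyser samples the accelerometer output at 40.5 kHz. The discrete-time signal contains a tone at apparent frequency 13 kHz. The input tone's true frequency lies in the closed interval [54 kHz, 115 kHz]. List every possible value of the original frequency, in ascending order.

68 kHz, 94 kHz, 108.5 kHz

Frequencies that alias to 13 kHz are k·fs ± 13 kHz for integer k ≥ 0.
k=0: 13 kHz.
k=1: 27.5 kHz, 53.5 kHz.
k=2: 68 kHz, 94 kHz.
k=3: 108.5 kHz, 134.5 kHz.
k=4: 149 kHz, 175 kHz.
Within [54 kHz, 115 kHz]: 68 kHz, 94 kHz, 108.5 kHz.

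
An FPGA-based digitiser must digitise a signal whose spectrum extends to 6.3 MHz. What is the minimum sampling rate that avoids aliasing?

Nyquist rate = 2 × 6.3 MHz = 12.6 MHz.

12.6 MHz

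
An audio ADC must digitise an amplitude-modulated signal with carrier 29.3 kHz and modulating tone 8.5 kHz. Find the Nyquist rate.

75.6 kHz

AM sidebands sit at fc ± fm = 20.8 kHz and 37.8 kHz.
Highest-frequency component: 37.8 kHz.
Nyquist rate = 2 × 37.8 kHz = 75.6 kHz.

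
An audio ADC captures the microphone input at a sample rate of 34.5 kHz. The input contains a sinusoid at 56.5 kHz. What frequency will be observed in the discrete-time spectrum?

56.5 kHz mod fs = 22 kHz.
22 kHz > fs/2 = 17.25 kHz, folds to fs − 22 kHz = 12.5 kHz.

12.5 kHz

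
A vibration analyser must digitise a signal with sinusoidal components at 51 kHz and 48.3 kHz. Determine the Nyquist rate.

102 kHz

Highest-frequency component: 51 kHz.
Nyquist rate = 2 × 51 kHz = 102 kHz.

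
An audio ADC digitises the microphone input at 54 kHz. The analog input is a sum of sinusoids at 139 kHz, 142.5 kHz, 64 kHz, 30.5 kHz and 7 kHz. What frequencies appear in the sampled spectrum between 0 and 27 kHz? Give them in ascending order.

7 kHz, 10 kHz, 19.5 kHz, 23 kHz, 23.5 kHz

fs/2 = 27 kHz.
139 kHz mod fs = 31 kHz.
31 kHz > fs/2 = 27 kHz, folds to fs − 31 kHz = 23 kHz.
142.5 kHz mod fs = 34.5 kHz.
34.5 kHz > fs/2 = 27 kHz, folds to fs − 34.5 kHz = 19.5 kHz.
64 kHz mod fs = 10 kHz.
10 kHz ≤ fs/2 = 27 kHz, appears at 10 kHz.
30.5 kHz > fs/2 = 27 kHz, folds to fs − 30.5 kHz = 23.5 kHz.
7 kHz ≤ fs/2 = 27 kHz, passes unchanged.
Distinct values: {7 kHz, 10 kHz, 19.5 kHz, 23 kHz, 23.5 kHz}.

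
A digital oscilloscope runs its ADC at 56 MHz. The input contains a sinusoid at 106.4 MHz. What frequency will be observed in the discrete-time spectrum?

5.6 MHz

106.4 MHz mod fs = 50.4 MHz.
50.4 MHz > fs/2 = 28 MHz, folds to fs − 50.4 MHz = 5.6 MHz.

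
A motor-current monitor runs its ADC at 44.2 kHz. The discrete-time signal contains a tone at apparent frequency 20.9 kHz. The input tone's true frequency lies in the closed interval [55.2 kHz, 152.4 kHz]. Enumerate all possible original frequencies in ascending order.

Frequencies that alias to 20.9 kHz are k·fs ± 20.9 kHz for integer k ≥ 0.
k=0: 20.9 kHz.
k=1: 23.3 kHz, 65.1 kHz.
k=2: 67.5 kHz, 109.3 kHz.
k=3: 111.7 kHz, 153.5 kHz.
k=4: 155.9 kHz, 197.7 kHz.
Within [55.2 kHz, 152.4 kHz]: 65.1 kHz, 67.5 kHz, 109.3 kHz, 111.7 kHz.

65.1 kHz, 67.5 kHz, 109.3 kHz, 111.7 kHz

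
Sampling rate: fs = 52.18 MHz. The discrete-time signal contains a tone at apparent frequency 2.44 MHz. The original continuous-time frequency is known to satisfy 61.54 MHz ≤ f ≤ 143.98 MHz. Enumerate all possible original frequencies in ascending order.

101.92 MHz, 106.8 MHz

Frequencies that alias to 2.44 MHz are k·fs ± 2.44 MHz for integer k ≥ 0.
k=0: 2.44 MHz.
k=1: 49.74 MHz, 54.62 MHz.
k=2: 101.92 MHz, 106.8 MHz.
k=3: 154.1 MHz, 158.98 MHz.
Within [61.54 MHz, 143.98 MHz]: 101.92 MHz, 106.8 MHz.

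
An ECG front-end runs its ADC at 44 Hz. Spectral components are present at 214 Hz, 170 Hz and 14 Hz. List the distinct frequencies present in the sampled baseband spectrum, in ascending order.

fs/2 = 22 Hz.
214 Hz mod fs = 38 Hz.
38 Hz > fs/2 = 22 Hz, folds to fs − 38 Hz = 6 Hz.
170 Hz mod fs = 38 Hz.
38 Hz > fs/2 = 22 Hz, folds to fs − 38 Hz = 6 Hz.
14 Hz ≤ fs/2 = 22 Hz, passes unchanged.
Distinct values: {6 Hz, 14 Hz}.

6 Hz, 14 Hz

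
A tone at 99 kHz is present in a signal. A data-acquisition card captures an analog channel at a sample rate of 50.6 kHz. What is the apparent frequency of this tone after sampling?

2.2 kHz

99 kHz mod fs = 48.4 kHz.
48.4 kHz > fs/2 = 25.3 kHz, folds to fs − 48.4 kHz = 2.2 kHz.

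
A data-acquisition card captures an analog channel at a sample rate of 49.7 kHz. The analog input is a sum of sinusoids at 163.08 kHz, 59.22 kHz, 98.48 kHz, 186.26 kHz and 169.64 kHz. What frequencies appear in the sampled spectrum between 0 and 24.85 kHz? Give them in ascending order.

fs/2 = 24.85 kHz.
163.08 kHz mod fs = 13.98 kHz.
13.98 kHz ≤ fs/2 = 24.85 kHz, appears at 13.98 kHz.
59.22 kHz mod fs = 9.52 kHz.
9.52 kHz ≤ fs/2 = 24.85 kHz, appears at 9.52 kHz.
98.48 kHz mod fs = 48.78 kHz.
48.78 kHz > fs/2 = 24.85 kHz, folds to fs − 48.78 kHz = 0.92 kHz.
186.26 kHz mod fs = 37.16 kHz.
37.16 kHz > fs/2 = 24.85 kHz, folds to fs − 37.16 kHz = 12.54 kHz.
169.64 kHz mod fs = 20.54 kHz.
20.54 kHz ≤ fs/2 = 24.85 kHz, appears at 20.54 kHz.
Distinct values: {0.92 kHz, 9.52 kHz, 12.54 kHz, 13.98 kHz, 20.54 kHz}.

0.92 kHz, 9.52 kHz, 12.54 kHz, 13.98 kHz, 20.54 kHz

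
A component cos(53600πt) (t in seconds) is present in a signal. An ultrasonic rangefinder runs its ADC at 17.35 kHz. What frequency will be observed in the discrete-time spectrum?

7.9 kHz

ω = 53600π rad/s → f = ω/(2π) = 26800 Hz = 26.8 kHz.
26.8 kHz mod fs = 9.45 kHz.
9.45 kHz > fs/2 = 8.675 kHz, folds to fs − 9.45 kHz = 7.9 kHz.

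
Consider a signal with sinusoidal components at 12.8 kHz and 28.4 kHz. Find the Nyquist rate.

56.8 kHz

Highest-frequency component: 28.4 kHz.
Nyquist rate = 2 × 28.4 kHz = 56.8 kHz.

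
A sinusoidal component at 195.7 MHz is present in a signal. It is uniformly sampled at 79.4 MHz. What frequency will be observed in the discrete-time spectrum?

36.9 MHz

195.7 MHz mod fs = 36.9 MHz.
36.9 MHz ≤ fs/2 = 39.7 MHz, appears at 36.9 MHz.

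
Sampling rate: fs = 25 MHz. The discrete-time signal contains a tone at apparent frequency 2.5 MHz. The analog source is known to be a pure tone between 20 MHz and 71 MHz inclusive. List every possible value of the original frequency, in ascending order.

Frequencies that alias to 2.5 MHz are k·fs ± 2.5 MHz for integer k ≥ 0.
k=0: 2.5 MHz.
k=1: 22.5 MHz, 27.5 MHz.
k=2: 47.5 MHz, 52.5 MHz.
k=3: 72.5 MHz, 77.5 MHz.
Within [20 MHz, 71 MHz]: 22.5 MHz, 27.5 MHz, 47.5 MHz, 52.5 MHz.

22.5 MHz, 27.5 MHz, 47.5 MHz, 52.5 MHz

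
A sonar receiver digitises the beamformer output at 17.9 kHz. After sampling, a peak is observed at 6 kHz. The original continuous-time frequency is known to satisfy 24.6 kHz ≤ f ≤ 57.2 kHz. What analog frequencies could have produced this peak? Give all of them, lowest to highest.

29.8 kHz, 41.8 kHz, 47.7 kHz

Frequencies that alias to 6 kHz are k·fs ± 6 kHz for integer k ≥ 0.
k=0: 6 kHz.
k=1: 11.9 kHz, 23.9 kHz.
k=2: 29.8 kHz, 41.8 kHz.
k=3: 47.7 kHz, 59.7 kHz.
k=4: 65.6 kHz, 77.6 kHz.
Within [24.6 kHz, 57.2 kHz]: 29.8 kHz, 41.8 kHz, 47.7 kHz.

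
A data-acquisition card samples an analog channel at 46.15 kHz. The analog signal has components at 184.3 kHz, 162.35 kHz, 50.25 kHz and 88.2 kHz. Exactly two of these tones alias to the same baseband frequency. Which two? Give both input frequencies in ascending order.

fs/2 = 23.075 kHz.
184.3 kHz mod fs = 45.85 kHz.
45.85 kHz > fs/2 = 23.075 kHz, folds to fs − 45.85 kHz = 0.3 kHz.
162.35 kHz mod fs = 23.9 kHz.
23.9 kHz > fs/2 = 23.075 kHz, folds to fs − 23.9 kHz = 22.25 kHz.
50.25 kHz mod fs = 4.1 kHz.
4.1 kHz ≤ fs/2 = 23.075 kHz, appears at 4.1 kHz.
88.2 kHz mod fs = 42.05 kHz.
42.05 kHz > fs/2 = 23.075 kHz, folds to fs − 42.05 kHz = 4.1 kHz.
50.25 kHz and 88.2 kHz both map to 4.1 kHz.

50.25 kHz, 88.2 kHz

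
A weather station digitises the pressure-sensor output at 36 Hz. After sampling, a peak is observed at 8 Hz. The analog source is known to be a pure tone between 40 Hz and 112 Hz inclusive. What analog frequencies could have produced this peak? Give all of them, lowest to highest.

Frequencies that alias to 8 Hz are k·fs ± 8 Hz for integer k ≥ 0.
k=0: 8 Hz.
k=1: 28 Hz, 44 Hz.
k=2: 64 Hz, 80 Hz.
k=3: 100 Hz, 116 Hz.
k=4: 136 Hz, 152 Hz.
Within [40 Hz, 112 Hz]: 44 Hz, 64 Hz, 80 Hz, 100 Hz.

44 Hz, 64 Hz, 80 Hz, 100 Hz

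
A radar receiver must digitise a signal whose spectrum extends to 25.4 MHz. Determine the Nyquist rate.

Nyquist rate = 2 × 25.4 MHz = 50.8 MHz.

50.8 MHz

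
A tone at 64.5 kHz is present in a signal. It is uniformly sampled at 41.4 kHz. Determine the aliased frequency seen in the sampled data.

18.3 kHz

64.5 kHz mod fs = 23.1 kHz.
23.1 kHz > fs/2 = 20.7 kHz, folds to fs − 23.1 kHz = 18.3 kHz.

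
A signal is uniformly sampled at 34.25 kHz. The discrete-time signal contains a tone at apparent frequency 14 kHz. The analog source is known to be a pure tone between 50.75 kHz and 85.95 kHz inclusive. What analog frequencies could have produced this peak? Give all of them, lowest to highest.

54.5 kHz, 82.5 kHz

Frequencies that alias to 14 kHz are k·fs ± 14 kHz for integer k ≥ 0.
k=0: 14 kHz.
k=1: 20.25 kHz, 48.25 kHz.
k=2: 54.5 kHz, 82.5 kHz.
k=3: 88.75 kHz, 116.75 kHz.
Within [50.75 kHz, 85.95 kHz]: 54.5 kHz, 82.5 kHz.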